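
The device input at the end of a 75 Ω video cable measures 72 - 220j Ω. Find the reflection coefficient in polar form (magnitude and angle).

Γ = (Z_L − Z_0)/(Z_L + Z_0) = (-3 − j220)/(147 − j220)
|Γ| = 220/265 = 0.832

Γ ≈ 0.832 ∠ -34.5°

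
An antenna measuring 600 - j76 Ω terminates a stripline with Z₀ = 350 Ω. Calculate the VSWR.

VSWR ≈ 1.76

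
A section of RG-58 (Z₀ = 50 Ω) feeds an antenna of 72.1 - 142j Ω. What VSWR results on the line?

VSWR ≈ 7.6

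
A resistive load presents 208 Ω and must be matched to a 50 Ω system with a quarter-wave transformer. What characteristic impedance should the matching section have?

Z_qwt = √(Z_0·R_L) = √(50 × 208) = √10400

Z_qwt ≈ 102 Ω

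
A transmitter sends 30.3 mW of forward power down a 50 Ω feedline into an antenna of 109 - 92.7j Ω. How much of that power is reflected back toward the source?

|Γ| = |(59 − j92.7)/(159 − j92.7)| = 0.597
|Γ|² = 0.356
P_refl = |Γ|²·P_inc = 10.8 mW, P_del = (1 − |Γ|²)·P_inc = 19.5 mW

P_reflected ≈ 10.8 mW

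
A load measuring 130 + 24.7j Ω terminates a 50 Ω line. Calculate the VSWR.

Γ = (Z_L − Z_0)/(Z_L + Z_0) = (80 + j24.7)/(180 + j24.7)
|Γ| = 83.7/182 = 0.461
VSWR = (1 + |Γ|)/(1 − |Γ|) = 1.46/0.539

VSWR ≈ 2.71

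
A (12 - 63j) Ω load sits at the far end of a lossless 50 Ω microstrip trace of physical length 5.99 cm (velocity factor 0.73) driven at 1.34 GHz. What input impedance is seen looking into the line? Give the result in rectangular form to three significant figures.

Z_in ≈ 115 + j218 Ω

λ = v/f = 0.73·c / 1.34 GHz = 0.163 m
βl = 2π·l/λ = 2π × 0.367 = 132°
tan(βl) = tan(132°) = -1.11
Z_in = Z_0·(Z_L + jZ_0·tanβl)/(Z_0 + jZ_L·tanβl)
     = 50·(12 − j119)/(-20.1 − j13.4)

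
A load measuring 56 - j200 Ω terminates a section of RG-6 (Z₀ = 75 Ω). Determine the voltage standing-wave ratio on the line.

VSWR ≈ 11.5

Γ = (Z_L − Z_0)/(Z_L + Z_0) = (-19 − j200)/(131 − j200)
|Γ| = 201/239 = 0.84
VSWR = (1 + |Γ|)/(1 − |Γ|) = 1.84/0.16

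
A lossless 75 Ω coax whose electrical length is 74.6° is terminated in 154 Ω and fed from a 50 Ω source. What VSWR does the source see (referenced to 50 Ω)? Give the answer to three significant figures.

VSWR ≈ 1.54

tan(βl) = 3.63
Z_in = Z_0·(Z_L + jZ_0·tanβl)/(Z_0 + jZ_L·tanβl) = 38.6 − j15.5 Ω
Γ_s = (Z_in − Z_s)/(Z_in + Z_s) = (-11.4 − j15.5)/(88.6 − j15.5), |Γ_s| = 0.214
VSWR = (1 + |Γ_s|)/(1 − |Γ_s|)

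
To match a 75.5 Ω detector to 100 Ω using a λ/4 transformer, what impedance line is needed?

Z_qwt ≈ 86.9 Ω

Z_qwt = √(Z_0·R_L) = √(100 × 75.5) = √7550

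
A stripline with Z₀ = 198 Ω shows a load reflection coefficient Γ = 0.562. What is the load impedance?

Z_L = Z_0·(1 + Γ)/(1 − Γ) = 198·(1.56)/(0.438)

Z_L ≈ 706 Ω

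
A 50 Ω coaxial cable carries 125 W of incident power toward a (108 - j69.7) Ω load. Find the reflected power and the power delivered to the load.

|Γ| = |(58 − j69.7)/(158 − j69.7)| = 0.525
|Γ|² = 0.276
P_refl = |Γ|²·P_inc = 34.5 W, P_del = (1 − |Γ|²)·P_inc = 90.5 W

P_reflected ≈ 34.5 W; P_delivered ≈ 90.5 W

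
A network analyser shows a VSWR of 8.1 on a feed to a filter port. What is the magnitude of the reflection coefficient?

|Γ| ≈ 0.78

|Γ| = (S − 1)/(S + 1) = (8.1 − 1)/(8.1 + 1) = 7.1/9.1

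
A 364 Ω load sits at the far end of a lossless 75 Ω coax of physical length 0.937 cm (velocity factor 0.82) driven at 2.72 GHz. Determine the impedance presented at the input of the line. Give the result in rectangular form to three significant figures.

λ = v/f = 0.82·c / 2.72 GHz = 0.0904 m
βl = 2π·l/λ = 2π × 0.104 = 37.3°
tan(βl) = tan(37.3°) = 0.762
Z_in = Z_0·(Z_L + jZ_0·tanβl)/(Z_0 + jZ_L·tanβl)
     = 75·(364 + j57.1)/(75 + j277)

Z_in ≈ 39.2 − j87.9 Ω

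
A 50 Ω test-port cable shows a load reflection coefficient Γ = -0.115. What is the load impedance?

Z_L ≈ 39.7 Ω

Z_L = Z_0·(1 + Γ)/(1 − Γ) = 50·(0.885)/(1.11)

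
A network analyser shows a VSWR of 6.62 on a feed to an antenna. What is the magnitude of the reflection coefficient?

|Γ| = (S − 1)/(S + 1) = (6.62 − 1)/(6.62 + 1) = 5.62/7.62

|Γ| ≈ 0.738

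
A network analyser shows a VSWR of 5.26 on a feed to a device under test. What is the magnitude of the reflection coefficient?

|Γ| = (S − 1)/(S + 1) = (5.26 − 1)/(5.26 + 1) = 4.26/6.26

|Γ| ≈ 0.681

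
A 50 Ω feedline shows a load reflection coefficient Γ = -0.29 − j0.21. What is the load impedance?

Z_L ≈ 25.5 − j12.3 Ω

Z_L = Z_0·(1 + Γ)/(1 − Γ) = 50·(0.71 − j0.21)/(1.29 + j0.21)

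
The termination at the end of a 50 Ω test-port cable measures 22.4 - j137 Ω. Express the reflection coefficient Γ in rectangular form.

Γ = (Z_L − Z_0)/(Z_L + Z_0) = (-27.6 − j137)/(72.4 − j137)

Γ ≈ 0.698 − j0.571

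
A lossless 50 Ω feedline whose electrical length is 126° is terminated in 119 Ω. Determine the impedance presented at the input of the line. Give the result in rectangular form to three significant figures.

Z_in ≈ 29.4 + j27.4 Ω

tan(βl) = tan(126°) = -1.38
Z_in = Z_0·(Z_L + jZ_0·tanβl)/(Z_0 + jZ_L·tanβl)
     = 50·(119 − j68.8)/(50 − j164)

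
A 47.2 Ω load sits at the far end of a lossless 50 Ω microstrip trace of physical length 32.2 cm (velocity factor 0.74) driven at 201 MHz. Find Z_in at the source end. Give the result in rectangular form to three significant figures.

Z_in ≈ 52.5 − j1.51 Ω

λ = v/f = 0.74·c / 201 MHz = 1.1 m
βl = 2π·l/λ = 2π × 0.292 = 105°
tan(βl) = tan(105°) = -3.74
Z_in = Z_0·(Z_L + jZ_0·tanβl)/(Z_0 + jZ_L·tanβl)
     = 50·(47.2 − j187)/(50 − j177)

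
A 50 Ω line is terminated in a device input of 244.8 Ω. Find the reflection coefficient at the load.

Γ = 0.661

Γ = (Z_L − Z_0)/(Z_L + Z_0) = (244.8 − 50)/(244.8 + 50) = 194.8/294.8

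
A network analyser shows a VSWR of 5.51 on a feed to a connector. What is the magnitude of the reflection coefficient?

|Γ| ≈ 0.693

|Γ| = (S − 1)/(S + 1) = (5.51 − 1)/(5.51 + 1) = 4.51/6.51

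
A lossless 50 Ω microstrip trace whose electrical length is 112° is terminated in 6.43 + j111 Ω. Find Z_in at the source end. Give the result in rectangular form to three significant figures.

tan(βl) = tan(112°) = -2.48
Z_in = Z_0·(Z_L + jZ_0·tanβl)/(Z_0 + jZ_L·tanβl)
     = 50·(6.43 − j12.8)/(325 − j15.9)

Z_in ≈ 1.08 − j1.91 Ω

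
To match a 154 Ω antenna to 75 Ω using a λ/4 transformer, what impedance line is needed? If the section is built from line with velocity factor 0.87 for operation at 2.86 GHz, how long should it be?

Z_qwt = √(Z_0·R_L) = √(75 × 154) = √11550
λ = 0.87·c/f = 0.0913 m, so l = λ/4 = 0.0228 m

Z_qwt ≈ 107 Ω; length ≈ 2.28 cm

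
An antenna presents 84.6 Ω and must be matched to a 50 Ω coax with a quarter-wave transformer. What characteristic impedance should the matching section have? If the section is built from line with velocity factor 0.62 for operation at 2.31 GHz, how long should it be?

Z_qwt ≈ 65 Ω; length ≈ 2.01 cm

Z_qwt = √(Z_0·R_L) = √(50 × 84.6) = √4230
λ = 0.62·c/f = 0.0805 m, so l = λ/4 = 0.0201 m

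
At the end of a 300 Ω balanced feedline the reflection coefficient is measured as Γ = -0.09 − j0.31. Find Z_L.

Z_L ≈ 209 − j145 Ω

Z_L = Z_0·(1 + Γ)/(1 − Γ) = 300·(0.91 − j0.31)/(1.09 + j0.31)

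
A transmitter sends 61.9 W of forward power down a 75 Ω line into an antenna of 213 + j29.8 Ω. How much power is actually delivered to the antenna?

|Γ| = |(138 + j29.8)/(288 + j29.8)| = 0.488
|Γ|² = 0.238
P_refl = |Γ|²·P_inc = 14.7 W, P_del = (1 − |Γ|²)·P_inc = 47.2 W

P_delivered ≈ 47.2 W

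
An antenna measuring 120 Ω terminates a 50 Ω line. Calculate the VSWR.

For a purely resistive load, VSWR = R_L/Z_0 or Z_0/R_L (whichever > 1) = 120/50

VSWR ≈ 2.4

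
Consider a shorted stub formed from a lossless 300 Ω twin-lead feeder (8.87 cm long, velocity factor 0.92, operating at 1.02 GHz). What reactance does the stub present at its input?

λ = v/f = 0.92·c / 1.02 GHz = 0.271 m
βl = 2π·l/λ = 2π × 0.328 = 118°
tan(βl) = -1.88
For a shorted stub, Z_in = jZ_0·tan(βl)

X_in ≈ -564 Ω (capacitive)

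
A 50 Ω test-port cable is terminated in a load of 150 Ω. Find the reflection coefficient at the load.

Γ = 0.5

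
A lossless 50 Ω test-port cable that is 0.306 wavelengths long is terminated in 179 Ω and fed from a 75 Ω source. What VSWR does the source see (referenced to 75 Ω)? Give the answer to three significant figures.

VSWR ≈ 5.03

βl = 2π × 0.306 = 110°
tan(βl) = -2.72
Z_in = Z_0·(Z_L + jZ_0·tanβl)/(Z_0 + jZ_L·tanβl) = 15.7 + j16.7 Ω
Γ_s = (Z_in − Z_s)/(Z_in + Z_s) = (-59.3 + j16.7)/(90.7 + j16.7), |Γ_s| = 0.668
VSWR = (1 + |Γ_s|)/(1 − |Γ_s|)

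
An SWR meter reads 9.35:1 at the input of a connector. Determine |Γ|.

|Γ| = (S − 1)/(S + 1) = (9.35 − 1)/(9.35 + 1) = 8.35/10.3

|Γ| ≈ 0.807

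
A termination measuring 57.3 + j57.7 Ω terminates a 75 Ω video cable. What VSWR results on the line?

Γ = (Z_L − Z_0)/(Z_L + Z_0) = (-17.7 + j57.7)/(132.3 + j57.7)
|Γ| = 60.4/144 = 0.418
VSWR = (1 + |Γ|)/(1 − |Γ|) = 1.42/0.582

VSWR ≈ 2.44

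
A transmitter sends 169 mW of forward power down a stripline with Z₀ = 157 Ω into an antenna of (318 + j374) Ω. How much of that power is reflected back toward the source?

P_reflected ≈ 76.7 mW

|Γ| = |(161 + j374)/(475 + j374)| = 0.674
|Γ|² = 0.454
P_refl = |Γ|²·P_inc = 76.7 mW, P_del = (1 − |Γ|²)·P_inc = 92.3 mW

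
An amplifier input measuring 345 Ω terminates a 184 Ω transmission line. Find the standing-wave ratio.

VSWR ≈ 1.88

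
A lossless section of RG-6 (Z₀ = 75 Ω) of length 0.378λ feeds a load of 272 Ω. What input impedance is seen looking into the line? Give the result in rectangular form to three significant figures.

βl = 2π × 0.378 = 136°
tan(βl) = tan(136°) = -0.963
Z_in = Z_0·(Z_L + jZ_0·tanβl)/(Z_0 + jZ_L·tanβl)
     = 75·(272 − j72.2)/(75 − j262)

Z_in ≈ 39.7 + j66.5 Ω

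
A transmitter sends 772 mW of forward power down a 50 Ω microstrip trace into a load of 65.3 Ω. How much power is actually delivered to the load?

Γ = (65.3 − 50)/(65.3 + 50) = 0.133
|Γ|² = 0.0176
P_refl = |Γ|²·P_inc = 13.6 mW, P_del = (1 − |Γ|²)·P_inc = 758 mW

P_delivered ≈ 758 mW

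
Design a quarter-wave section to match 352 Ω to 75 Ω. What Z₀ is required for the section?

Z_qwt = √(Z_0·R_L) = √(75 × 352) = √26400

Z_qwt ≈ 162 Ω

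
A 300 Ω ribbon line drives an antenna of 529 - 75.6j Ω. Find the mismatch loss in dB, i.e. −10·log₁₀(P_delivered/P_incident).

mismatch loss ≈ 0.381 dB

Γ = (229 − j75.6)/(829 − j75.6), |Γ| = 0.29
|Γ|² = 0.0839, so P_del/P_inc = 1 − |Γ|² = 0.916
ML = −10·log₁₀(1 − |Γ|²)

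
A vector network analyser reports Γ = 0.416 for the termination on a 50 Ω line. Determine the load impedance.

Z_L = Z_0·(1 + Γ)/(1 − Γ) = 50·(1.42)/(0.584)

Z_L ≈ 121 Ω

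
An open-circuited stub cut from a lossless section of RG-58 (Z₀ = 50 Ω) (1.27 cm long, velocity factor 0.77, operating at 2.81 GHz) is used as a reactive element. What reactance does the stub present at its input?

X_in ≈ -34.2 Ω (capacitive)

λ = v/f = 0.77·c / 2.81 GHz = 0.0822 m
βl = 2π·l/λ = 2π × 0.154 = 55.6°
tan(βl) = 1.46
For an open-circuited stub, Z_in = −jZ_0·cot(βl) = −jZ_0/tan(βl)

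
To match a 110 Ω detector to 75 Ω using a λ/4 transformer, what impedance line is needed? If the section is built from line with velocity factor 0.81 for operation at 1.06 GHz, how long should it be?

Z_qwt = √(Z_0·R_L) = √(75 × 110) = √8250
λ = 0.81·c/f = 0.229 m, so l = λ/4 = 0.0573 m

Z_qwt ≈ 90.8 Ω; length ≈ 5.73 cm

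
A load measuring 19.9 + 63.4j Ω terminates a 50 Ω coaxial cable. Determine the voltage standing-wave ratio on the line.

Γ = (Z_L − Z_0)/(Z_L + Z_0) = (-30.1 + j63.4)/(69.9 + j63.4)
|Γ| = 70.2/94.4 = 0.744
VSWR = (1 + |Γ|)/(1 − |Γ|) = 1.74/0.256

VSWR ≈ 6.8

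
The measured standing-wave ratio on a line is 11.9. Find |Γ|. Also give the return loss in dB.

|Γ| ≈ 0.845; return loss ≈ 1.46 dB

|Γ| = (S − 1)/(S + 1) = (11.9 − 1)/(11.9 + 1) = 10.9/12.9
RL = −20·log₁₀|Γ| = −20·log₁₀(0.845)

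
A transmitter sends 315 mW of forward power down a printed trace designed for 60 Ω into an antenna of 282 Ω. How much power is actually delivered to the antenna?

P_delivered ≈ 182 mW

Γ = (282 − 60)/(282 + 60) = 0.649
|Γ|² = 0.421
P_refl = |Γ|²·P_inc = 133 mW, P_del = (1 − |Γ|²)·P_inc = 182 mW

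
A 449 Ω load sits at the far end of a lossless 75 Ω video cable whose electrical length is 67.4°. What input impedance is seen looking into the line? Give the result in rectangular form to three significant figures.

tan(βl) = tan(67.4°) = 2.4
Z_in = Z_0·(Z_L + jZ_0·tanβl)/(Z_0 + jZ_L·tanβl)
     = 75·(449 + j180)/(75 + j1080)

Z_in ≈ 14.6 − j30.2 Ω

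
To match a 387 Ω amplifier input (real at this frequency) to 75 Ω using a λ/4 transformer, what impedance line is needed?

Z_qwt ≈ 170 Ω

Z_qwt = √(Z_0·R_L) = √(75 × 387) = √29020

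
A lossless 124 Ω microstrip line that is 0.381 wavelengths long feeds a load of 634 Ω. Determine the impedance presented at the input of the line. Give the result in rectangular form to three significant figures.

βl = 2π × 0.381 = 137°
tan(βl) = tan(137°) = -0.927
Z_in = Z_0·(Z_L + jZ_0·tanβl)/(Z_0 + jZ_L·tanβl)
     = 124·(634 − j115)/(124 − j588)

Z_in ≈ 50.2 + j123 Ω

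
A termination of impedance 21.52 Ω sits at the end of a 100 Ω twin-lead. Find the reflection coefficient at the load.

Γ = (Z_L − Z_0)/(Z_L + Z_0) = (21.52 − 100)/(21.52 + 100) = -78.48/121.5

Γ = -0.646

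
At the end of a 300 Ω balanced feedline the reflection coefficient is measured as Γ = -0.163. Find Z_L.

Z_L ≈ 216 Ω

Z_L = Z_0·(1 + Γ)/(1 − Γ) = 300·(0.837)/(1.16)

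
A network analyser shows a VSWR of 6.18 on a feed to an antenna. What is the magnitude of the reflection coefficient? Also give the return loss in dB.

|Γ| = (S − 1)/(S + 1) = (6.18 − 1)/(6.18 + 1) = 5.18/7.18
RL = −20·log₁₀|Γ| = −20·log₁₀(0.721)

|Γ| ≈ 0.721; return loss ≈ 2.84 dB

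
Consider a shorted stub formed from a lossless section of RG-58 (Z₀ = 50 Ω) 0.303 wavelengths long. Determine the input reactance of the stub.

X_in ≈ -145 Ω (capacitive)

βl = 2π × 0.303 = 109°
tan(βl) = -2.89
For a shorted stub, Z_in = jZ_0·tan(βl)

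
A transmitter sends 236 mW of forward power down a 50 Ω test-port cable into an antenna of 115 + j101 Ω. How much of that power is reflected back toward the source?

P_reflected ≈ 91 mW

|Γ| = |(65 + j101)/(165 + j101)| = 0.621
|Γ|² = 0.385
P_refl = |Γ|²·P_inc = 91 mW, P_del = (1 − |Γ|²)·P_inc = 145 mW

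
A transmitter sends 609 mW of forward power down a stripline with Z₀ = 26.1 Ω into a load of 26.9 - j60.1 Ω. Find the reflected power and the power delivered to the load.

|Γ| = |(0.8 − j60.1)/(53 − j60.1)| = 0.75
|Γ|² = 0.563
P_refl = |Γ|²·P_inc = 343 mW, P_del = (1 − |Γ|²)·P_inc = 266 mW

P_reflected ≈ 343 mW; P_delivered ≈ 266 mW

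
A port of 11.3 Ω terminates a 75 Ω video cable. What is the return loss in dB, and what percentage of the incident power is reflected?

Γ = (11.3 − 75)/(11.3 + 75) = -0.738
RL = −20·log₁₀(0.738) = 2.64 dB
P_refl/P_inc = |Γ|² = 0.545

RL ≈ 2.64 dB; 54.5% of incident power reflected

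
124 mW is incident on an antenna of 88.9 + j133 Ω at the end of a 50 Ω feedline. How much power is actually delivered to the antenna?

|Γ| = |(38.9 + j133)/(138.9 + j133)| = 0.721
|Γ|² = 0.519
P_refl = |Γ|²·P_inc = 64.4 mW, P_del = (1 − |Γ|²)·P_inc = 59.6 mW

P_delivered ≈ 59.6 mW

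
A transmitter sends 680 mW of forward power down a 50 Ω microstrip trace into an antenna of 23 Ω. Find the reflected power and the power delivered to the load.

P_reflected ≈ 93 mW; P_delivered ≈ 587 mW

Γ = (23 − 50)/(23 + 50) = -0.37
|Γ|² = 0.137
P_refl = |Γ|²·P_inc = 93 mW, P_del = (1 − |Γ|²)·P_inc = 587 mW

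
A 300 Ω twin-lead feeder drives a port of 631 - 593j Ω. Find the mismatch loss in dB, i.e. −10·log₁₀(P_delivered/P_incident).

mismatch loss ≈ 2.07 dB

Γ = (331 − j593)/(931 − j593), |Γ| = 0.615
|Γ|² = 0.379, so P_del/P_inc = 1 − |Γ|² = 0.621
ML = −10·log₁₀(1 − |Γ|²)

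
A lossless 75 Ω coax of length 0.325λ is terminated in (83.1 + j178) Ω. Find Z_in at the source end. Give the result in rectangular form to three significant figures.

Z_in ≈ 11 + j9.66 Ω

βl = 2π × 0.325 = 117°
tan(βl) = tan(117°) = -1.96
Z_in = Z_0·(Z_L + jZ_0·tanβl)/(Z_0 + jZ_L·tanβl)
     = 75·(83.1 + j30.8)/(424 − j163)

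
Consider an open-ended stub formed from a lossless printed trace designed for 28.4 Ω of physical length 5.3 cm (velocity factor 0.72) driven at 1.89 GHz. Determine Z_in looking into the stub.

λ = v/f = 0.72·c / 1.89 GHz = 0.114 m
βl = 2π·l/λ = 2π × 0.464 = 167°
tan(βl) = -0.232
For an open-ended stub, Z_in = −jZ_0·cot(βl) = −jZ_0/tan(βl)

Z_in ≈ +j123 Ω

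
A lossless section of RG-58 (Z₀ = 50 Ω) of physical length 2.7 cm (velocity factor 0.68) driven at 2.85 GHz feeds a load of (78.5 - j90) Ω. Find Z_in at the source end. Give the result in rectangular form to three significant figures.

λ = v/f = 0.68·c / 2.85 GHz = 0.0716 m
βl = 2π·l/λ = 2π × 0.377 = 136°
tan(βl) = tan(136°) = -0.973
Z_in = Z_0·(Z_L + jZ_0·tanβl)/(Z_0 + jZ_L·tanβl)
     = 50·(78.5 − j139)/(-37.5 − j76.4)

Z_in ≈ 52.8 + j77.3 Ω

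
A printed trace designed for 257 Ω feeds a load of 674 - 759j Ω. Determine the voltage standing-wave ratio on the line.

VSWR ≈ 6.17

Γ = (Z_L − Z_0)/(Z_L + Z_0) = (417 − j759)/(931 − j759)
|Γ| = 866/1200 = 0.721
VSWR = (1 + |Γ|)/(1 − |Γ|) = 1.72/0.279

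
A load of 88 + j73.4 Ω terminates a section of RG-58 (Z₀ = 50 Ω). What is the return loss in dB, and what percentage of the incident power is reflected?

RL ≈ 5.53 dB; 28% of incident power reflected

Γ = (38 + j73.4)/(138 + j73.4), |Γ| = 0.529
RL = −20·log₁₀(0.529) = 5.53 dB
P_refl/P_inc = |Γ|² = 0.28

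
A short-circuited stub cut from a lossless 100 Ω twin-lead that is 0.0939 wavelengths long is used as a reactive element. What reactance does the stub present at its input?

X_in ≈ 67 Ω (inductive)

βl = 2π × 0.0939 = 33.8°
tan(βl) = 0.67
For a short-circuited stub, Z_in = jZ_0·tan(βl)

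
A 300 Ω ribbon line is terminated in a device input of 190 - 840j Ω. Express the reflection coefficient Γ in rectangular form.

Γ = (Z_L − Z_0)/(Z_L + Z_0) = (-110 − j840)/(490 − j840)

Γ ≈ 0.689 − j0.533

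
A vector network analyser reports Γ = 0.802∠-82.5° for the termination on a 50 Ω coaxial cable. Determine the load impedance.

Z_L ≈ 12.4 − j55.5 Ω

Z_L = Z_0·(1 + Γ)/(1 − Γ) = 50·(1.1 − j0.795)/(0.895 + j0.795)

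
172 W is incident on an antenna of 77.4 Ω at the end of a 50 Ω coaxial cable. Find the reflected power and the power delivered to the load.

P_reflected ≈ 7.96 W; P_delivered ≈ 164 W

Γ = (77.4 − 50)/(77.4 + 50) = 0.215
|Γ|² = 0.0463
P_refl = |Γ|²·P_inc = 7.96 W, P_del = (1 − |Γ|²)·P_inc = 164 W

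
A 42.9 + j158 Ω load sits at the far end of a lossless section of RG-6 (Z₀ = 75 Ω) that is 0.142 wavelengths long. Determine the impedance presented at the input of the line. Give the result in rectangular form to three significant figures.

βl = 2π × 0.142 = 51.1°
tan(βl) = tan(51.1°) = 1.24
Z_in = Z_0·(Z_L + jZ_0·tanβl)/(Z_0 + jZ_L·tanβl)
     = 75·(42.9 + j251)/(-121 + j53.2)

Z_in ≈ 35.1 − j140 Ω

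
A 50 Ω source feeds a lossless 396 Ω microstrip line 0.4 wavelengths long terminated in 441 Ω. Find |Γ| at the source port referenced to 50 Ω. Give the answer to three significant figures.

βl = 2π × 0.4 = 144°
tan(βl) = -0.727
Z_in = Z_0·(Z_L + jZ_0·tanβl)/(Z_0 + jZ_L·tanβl) = 407 + j41.8 Ω
Γ_s = (Z_in − Z_s)/(Z_in + Z_s) = (357 + j41.8)/(457 + j41.8), |Γ_s| = 0.783

|Γ| ≈ 0.783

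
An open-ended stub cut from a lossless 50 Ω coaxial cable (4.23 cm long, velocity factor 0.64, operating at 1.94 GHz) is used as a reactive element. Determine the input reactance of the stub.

λ = v/f = 0.64·c / 1.94 GHz = 0.099 m
βl = 2π·l/λ = 2π × 0.427 = 154°
tan(βl) = -0.491
For an open-ended stub, Z_in = −jZ_0·cot(βl) = −jZ_0/tan(βl)

X_in ≈ 102 Ω (inductive)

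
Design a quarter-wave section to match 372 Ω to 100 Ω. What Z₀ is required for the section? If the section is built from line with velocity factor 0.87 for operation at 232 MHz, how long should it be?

Z_qwt = √(Z_0·R_L) = √(100 × 372) = √37200
λ = 0.87·c/f = 1.12 m, so l = λ/4 = 0.281 m

Z_qwt ≈ 193 Ω; length ≈ 28.1 cm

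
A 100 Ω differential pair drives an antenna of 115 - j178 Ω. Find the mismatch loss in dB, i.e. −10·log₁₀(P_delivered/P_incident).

mismatch loss ≈ 2.29 dB

Γ = (15 − j178)/(215 − j178), |Γ| = 0.64
|Γ|² = 0.41, so P_del/P_inc = 1 − |Γ|² = 0.59
ML = −10·log₁₀(1 − |Γ|²)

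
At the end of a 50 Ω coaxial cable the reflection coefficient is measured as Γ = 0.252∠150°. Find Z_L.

Z_L = Z_0·(1 + Γ)/(1 − Γ) = 50·(0.782 + j0.126)/(1.22 − j0.126)

Z_L ≈ 31.2 + j8.4 Ω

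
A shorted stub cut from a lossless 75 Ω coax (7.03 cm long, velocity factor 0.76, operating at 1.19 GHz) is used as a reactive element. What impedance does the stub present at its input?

Z_in ≈ −j83 Ω

λ = v/f = 0.76·c / 1.19 GHz = 0.192 m
βl = 2π·l/λ = 2π × 0.367 = 132°
tan(βl) = -1.11
For a shorted stub, Z_in = jZ_0·tan(βl)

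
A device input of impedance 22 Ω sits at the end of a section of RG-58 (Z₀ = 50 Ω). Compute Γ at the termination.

Γ = -0.389

Γ = (Z_L − Z_0)/(Z_L + Z_0) = (22 − 50)/(22 + 50) = -28/72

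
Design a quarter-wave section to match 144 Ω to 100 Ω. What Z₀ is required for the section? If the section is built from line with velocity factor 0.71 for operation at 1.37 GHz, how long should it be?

Z_qwt = √(Z_0·R_L) = √(100 × 144) = √14400
λ = 0.71·c/f = 0.155 m, so l = λ/4 = 0.0389 m

Z_qwt ≈ 120 Ω; length ≈ 3.89 cm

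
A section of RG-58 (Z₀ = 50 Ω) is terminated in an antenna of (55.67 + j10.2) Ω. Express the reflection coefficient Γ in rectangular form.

Γ ≈ 0.0624 + j0.0905

Γ = (Z_L − Z_0)/(Z_L + Z_0) = (5.67 + j10.2)/(105.7 + j10.2)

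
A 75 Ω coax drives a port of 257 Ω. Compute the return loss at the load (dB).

RL ≈ 5.22 dB

Γ = (257 − 75)/(257 + 75) = 0.548
RL = −20·log₁₀|Γ| = −20·log₁₀(0.548)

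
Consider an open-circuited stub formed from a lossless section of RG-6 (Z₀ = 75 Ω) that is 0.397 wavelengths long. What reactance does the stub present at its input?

X_in ≈ 99.2 Ω (inductive)

βl = 2π × 0.397 = 143°
tan(βl) = -0.756
For an open-circuited stub, Z_in = −jZ_0·cot(βl) = −jZ_0/tan(βl)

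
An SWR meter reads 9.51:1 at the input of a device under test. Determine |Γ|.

|Γ| ≈ 0.81

|Γ| = (S − 1)/(S + 1) = (9.51 − 1)/(9.51 + 1) = 8.51/10.5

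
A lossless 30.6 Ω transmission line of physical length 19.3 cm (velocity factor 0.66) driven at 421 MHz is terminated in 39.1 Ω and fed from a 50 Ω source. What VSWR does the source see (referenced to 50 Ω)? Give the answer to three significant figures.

VSWR ≈ 1.57

λ = v/f = 0.66·c / 421 MHz = 0.47 m
βl = 2π·l/λ = 2π × 0.41 = 148°
tan(βl) = -0.631
Z_in = Z_0·(Z_L + jZ_0·tanβl)/(Z_0 + jZ_L·tanβl) = 33.1 + j7.4 Ω
Γ_s = (Z_in − Z_s)/(Z_in + Z_s) = (-16.9 + j7.4)/(83.1 + j7.4), |Γ_s| = 0.221
VSWR = (1 + |Γ_s|)/(1 − |Γ_s|)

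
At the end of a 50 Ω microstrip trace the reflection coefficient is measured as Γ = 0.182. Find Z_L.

Z_L ≈ 72.2 Ω

Z_L = Z_0·(1 + Γ)/(1 − Γ) = 50·(1.18)/(0.818)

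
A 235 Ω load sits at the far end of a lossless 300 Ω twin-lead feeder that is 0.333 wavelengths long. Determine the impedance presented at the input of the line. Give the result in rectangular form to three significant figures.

βl = 2π × 0.333 = 120°
tan(βl) = tan(120°) = -1.74
Z_in = Z_0·(Z_L + jZ_0·tanβl)/(Z_0 + jZ_L·tanβl)
     = 300·(235 − j522)/(300 − j409)

Z_in ≈ 331 − j70.6 Ω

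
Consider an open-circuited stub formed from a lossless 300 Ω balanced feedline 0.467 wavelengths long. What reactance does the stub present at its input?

X_in ≈ 1430 Ω (inductive)

βl = 2π × 0.467 = 168°
tan(βl) = -0.21
For an open-circuited stub, Z_in = −jZ_0·cot(βl) = −jZ_0/tan(βl)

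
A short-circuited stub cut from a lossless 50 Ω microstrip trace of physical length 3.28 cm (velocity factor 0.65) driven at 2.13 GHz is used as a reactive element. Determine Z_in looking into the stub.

Z_in ≈ −j61.8 Ω

λ = v/f = 0.65·c / 2.13 GHz = 0.0915 m
βl = 2π·l/λ = 2π × 0.358 = 129°
tan(βl) = -1.24
For a short-circuited stub, Z_in = jZ_0·tan(βl)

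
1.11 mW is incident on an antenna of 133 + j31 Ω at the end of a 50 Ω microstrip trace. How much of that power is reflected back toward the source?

P_reflected ≈ 0.253 mW

|Γ| = |(83 + j31)/(183 + j31)| = 0.477
|Γ|² = 0.228
P_refl = |Γ|²·P_inc = 0.253 mW, P_del = (1 − |Γ|²)·P_inc = 0.857 mW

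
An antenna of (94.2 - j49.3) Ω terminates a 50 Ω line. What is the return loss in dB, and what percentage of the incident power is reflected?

Γ = (44.2 − j49.3)/(144.2 − j49.3), |Γ| = 0.434
RL = −20·log₁₀(0.434) = 7.24 dB
P_refl/P_inc = |Γ|² = 0.189

RL ≈ 7.24 dB; 18.9% of incident power reflected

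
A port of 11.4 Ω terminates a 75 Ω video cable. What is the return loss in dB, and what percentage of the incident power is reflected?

RL ≈ 2.66 dB; 54.2% of incident power reflected

Γ = (11.4 − 75)/(11.4 + 75) = -0.736
RL = −20·log₁₀(0.736) = 2.66 dB
P_refl/P_inc = |Γ|² = 0.542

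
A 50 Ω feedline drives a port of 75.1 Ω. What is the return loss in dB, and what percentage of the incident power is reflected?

Γ = (75.1 − 50)/(75.1 + 50) = 0.201
RL = −20·log₁₀(0.201) = 14 dB
P_refl/P_inc = |Γ|² = 0.0403

RL ≈ 14 dB; 4.03% of incident power reflected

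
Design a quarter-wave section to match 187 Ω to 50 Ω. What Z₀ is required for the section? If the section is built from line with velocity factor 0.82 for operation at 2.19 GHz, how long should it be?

Z_qwt ≈ 96.7 Ω; length ≈ 2.81 cm

Z_qwt = √(Z_0·R_L) = √(50 × 187) = √9350
λ = 0.82·c/f = 0.112 m, so l = λ/4 = 0.0281 m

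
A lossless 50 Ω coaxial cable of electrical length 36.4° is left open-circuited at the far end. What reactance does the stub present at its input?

X_in ≈ -67.8 Ω (capacitive)

tan(βl) = 0.737
For an open-circuited stub, Z_in = −jZ_0·cot(βl) = −jZ_0/tan(βl)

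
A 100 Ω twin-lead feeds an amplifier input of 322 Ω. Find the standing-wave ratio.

VSWR ≈ 3.22

Γ = (322 − 100)/(322 + 100) = 0.526
VSWR = (1 + 0.526)/(1 − 0.526)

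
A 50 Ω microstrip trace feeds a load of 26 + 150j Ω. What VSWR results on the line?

Γ = (Z_L − Z_0)/(Z_L + Z_0) = (-24 + j150)/(76 + j150)
|Γ| = 152/168 = 0.903
VSWR = (1 + |Γ|)/(1 − |Γ|) = 1.9/0.0966

VSWR ≈ 19.7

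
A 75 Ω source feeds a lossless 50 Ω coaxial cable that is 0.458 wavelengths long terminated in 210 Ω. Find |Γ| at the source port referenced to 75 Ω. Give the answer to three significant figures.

|Γ| ≈ 0.507

βl = 2π × 0.458 = 165°
tan(βl) = -0.27
Z_in = Z_0·(Z_L + jZ_0·tanβl)/(Z_0 + jZ_L·tanβl) = 98.5 + j98.3 Ω
Γ_s = (Z_in − Z_s)/(Z_in + Z_s) = (23.5 + j98.3)/(173 + j98.3), |Γ_s| = 0.507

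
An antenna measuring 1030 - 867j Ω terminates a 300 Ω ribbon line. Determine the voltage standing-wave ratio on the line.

VSWR ≈ 5.99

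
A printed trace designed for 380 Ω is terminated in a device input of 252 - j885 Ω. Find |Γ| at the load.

|Γ| ≈ 0.822

Γ = (Z_L − Z_0)/(Z_L + Z_0) = (-128 − j885)/(632 − j885)
|Γ| = 894/1090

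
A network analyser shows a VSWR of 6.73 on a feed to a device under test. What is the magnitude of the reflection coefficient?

|Γ| = (S − 1)/(S + 1) = (6.73 − 1)/(6.73 + 1) = 5.73/7.73

|Γ| ≈ 0.741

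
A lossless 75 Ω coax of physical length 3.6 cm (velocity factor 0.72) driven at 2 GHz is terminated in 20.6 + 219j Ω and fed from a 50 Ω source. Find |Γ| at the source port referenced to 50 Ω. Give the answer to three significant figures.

|Γ| ≈ 0.921

λ = v/f = 0.72·c / 2 GHz = 0.108 m
βl = 2π·l/λ = 2π × 0.333 = 120°
tan(βl) = -1.73
Z_in = Z_0·(Z_L + jZ_0·tanβl)/(Z_0 + jZ_L·tanβl) = 2.23 + j14.9 Ω
Γ_s = (Z_in − Z_s)/(Z_in + Z_s) = (-47.8 + j14.9)/(52.2 + j14.9), |Γ_s| = 0.921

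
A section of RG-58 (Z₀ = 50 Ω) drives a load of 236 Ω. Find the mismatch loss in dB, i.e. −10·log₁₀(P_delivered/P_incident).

mismatch loss ≈ 2.39 dB

Γ = (236 − 50)/(236 + 50) = 0.65
|Γ|² = 0.423, so P_del/P_inc = 1 − |Γ|² = 0.577
ML = −10·log₁₀(1 − |Γ|²)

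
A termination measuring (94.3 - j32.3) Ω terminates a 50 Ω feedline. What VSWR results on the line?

VSWR ≈ 2.18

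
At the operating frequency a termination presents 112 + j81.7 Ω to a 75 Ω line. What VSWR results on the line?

VSWR ≈ 2.57

Γ = (Z_L − Z_0)/(Z_L + Z_0) = (37 + j81.7)/(187 + j81.7)
|Γ| = 89.7/204 = 0.439
VSWR = (1 + |Γ|)/(1 − |Γ|) = 1.44/0.561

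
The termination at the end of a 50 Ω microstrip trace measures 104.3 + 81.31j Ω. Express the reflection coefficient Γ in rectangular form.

Γ ≈ 0.493 + j0.267

Γ = (Z_L − Z_0)/(Z_L + Z_0) = (54.3 + j81.31)/(154.3 + j81.31)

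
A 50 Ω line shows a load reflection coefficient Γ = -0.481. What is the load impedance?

Z_L ≈ 17.5 Ω

Z_L = Z_0·(1 + Γ)/(1 − Γ) = 50·(0.519)/(1.48)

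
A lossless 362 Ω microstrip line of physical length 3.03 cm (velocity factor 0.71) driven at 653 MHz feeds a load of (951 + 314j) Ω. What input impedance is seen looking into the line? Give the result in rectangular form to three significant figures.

λ = v/f = 0.71·c / 653 MHz = 0.326 m
βl = 2π·l/λ = 2π × 0.0929 = 33.4°
tan(βl) = tan(33.4°) = 0.66
Z_in = Z_0·(Z_L + jZ_0·tanβl)/(Z_0 + jZ_L·tanβl)
     = 362·(951 + j553)/(155 + j628)

Z_in ≈ 428 − j443 Ω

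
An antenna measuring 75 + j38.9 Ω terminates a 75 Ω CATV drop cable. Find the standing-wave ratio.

VSWR ≈ 1.67

Γ = (Z_L − Z_0)/(Z_L + Z_0) = (0 + j38.9)/(150 + j38.9)
|Γ| = 38.9/155 = 0.251
VSWR = (1 + |Γ|)/(1 − |Γ|) = 1.25/0.749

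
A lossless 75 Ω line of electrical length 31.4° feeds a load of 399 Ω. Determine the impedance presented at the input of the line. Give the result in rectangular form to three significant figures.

Z_in ≈ 47.4 − j108 Ω

tan(βl) = tan(31.4°) = 0.61
Z_in = Z_0·(Z_L + jZ_0·tanβl)/(Z_0 + jZ_L·tanβl)
     = 75·(399 + j45.8)/(75 + j244)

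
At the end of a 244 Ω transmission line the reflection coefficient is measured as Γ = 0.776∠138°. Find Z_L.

Z_L = Z_0·(1 + Γ)/(1 − Γ) = 244·(0.423 + j0.519)/(1.58 − j0.519)

Z_L ≈ 35.2 + j92 Ω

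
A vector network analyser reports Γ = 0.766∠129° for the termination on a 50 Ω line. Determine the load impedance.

Z_L ≈ 8.1 + j23.3 Ω

Z_L = Z_0·(1 + Γ)/(1 − Γ) = 50·(0.518 + j0.595)/(1.48 − j0.595)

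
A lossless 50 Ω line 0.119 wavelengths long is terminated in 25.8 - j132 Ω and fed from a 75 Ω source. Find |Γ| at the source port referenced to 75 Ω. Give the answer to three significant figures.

βl = 2π × 0.119 = 42.8°
tan(βl) = 0.927
Z_in = Z_0·(Z_L + jZ_0·tanβl)/(Z_0 + jZ_L·tanβl) = 3.96 − j25.4 Ω
Γ_s = (Z_in − Z_s)/(Z_in + Z_s) = (-71 − j25.4)/(79 − j25.4), |Γ_s| = 0.91

|Γ| ≈ 0.91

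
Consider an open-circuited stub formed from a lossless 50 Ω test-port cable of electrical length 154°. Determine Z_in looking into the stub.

Z_in ≈ +j103 Ω

tan(βl) = -0.488
For an open-circuited stub, Z_in = −jZ_0·cot(βl) = −jZ_0/tan(βl)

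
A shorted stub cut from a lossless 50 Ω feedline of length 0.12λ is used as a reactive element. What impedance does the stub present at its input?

βl = 2π × 0.12 = 43.2°
tan(βl) = 0.939
For a shorted stub, Z_in = jZ_0·tan(βl)

Z_in ≈ +j47 Ω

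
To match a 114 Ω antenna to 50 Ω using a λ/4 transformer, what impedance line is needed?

Z_qwt = √(Z_0·R_L) = √(50 × 114) = √5700

Z_qwt ≈ 75.5 Ω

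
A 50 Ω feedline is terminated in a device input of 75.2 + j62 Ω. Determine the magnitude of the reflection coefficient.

|Γ| ≈ 0.479

Γ = (Z_L − Z_0)/(Z_L + Z_0) = (25.2 + j62)/(125.2 + j62)
|Γ| = 66.9/140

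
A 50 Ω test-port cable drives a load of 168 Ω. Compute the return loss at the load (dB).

Γ = (168 − 50)/(168 + 50) = 0.541
RL = −20·log₁₀|Γ| = −20·log₁₀(0.541)

RL ≈ 5.33 dB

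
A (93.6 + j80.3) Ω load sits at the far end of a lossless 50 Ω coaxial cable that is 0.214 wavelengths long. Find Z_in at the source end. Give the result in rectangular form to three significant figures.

βl = 2π × 0.214 = 77°
tan(βl) = tan(77°) = 4.35
Z_in = Z_0·(Z_L + jZ_0·tanβl)/(Z_0 + jZ_L·tanβl)
     = 50·(93.6 + j298)/(-299 + j407)

Z_in ≈ 18.3 − j24.9 Ω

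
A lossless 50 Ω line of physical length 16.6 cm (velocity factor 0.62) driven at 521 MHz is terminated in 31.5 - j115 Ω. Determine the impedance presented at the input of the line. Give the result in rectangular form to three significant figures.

λ = v/f = 0.62·c / 521 MHz = 0.357 m
βl = 2π·l/λ = 2π × 0.465 = 167°
tan(βl) = tan(167°) = -0.224
Z_in = Z_0·(Z_L + jZ_0·tanβl)/(Z_0 + jZ_L·tanβl)
     = 50·(31.5 − j126)/(24.3 − j7.05)

Z_in ≈ 129 − j222 Ω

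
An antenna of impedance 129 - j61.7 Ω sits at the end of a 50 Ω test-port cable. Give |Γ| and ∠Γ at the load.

Γ = (Z_L − Z_0)/(Z_L + Z_0) = (79 − j61.7)/(179 − j61.7)
|Γ| = 100/189 = 0.529

Γ ≈ 0.529 ∠ -19°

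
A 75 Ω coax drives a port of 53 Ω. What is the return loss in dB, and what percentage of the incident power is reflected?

Γ = (53 − 75)/(53 + 75) = -0.172
RL = −20·log₁₀(0.172) = 15.3 dB
P_refl/P_inc = |Γ|² = 0.0295

RL ≈ 15.3 dB; 2.95% of incident power reflected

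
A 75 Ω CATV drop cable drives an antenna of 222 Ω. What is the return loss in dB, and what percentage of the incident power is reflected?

RL ≈ 6.11 dB; 24.5% of incident power reflected

Γ = (222 − 75)/(222 + 75) = 0.495
RL = −20·log₁₀(0.495) = 6.11 dB
P_refl/P_inc = |Γ|² = 0.245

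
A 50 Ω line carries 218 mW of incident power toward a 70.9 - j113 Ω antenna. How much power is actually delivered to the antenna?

P_delivered ≈ 113 mW

|Γ| = |(20.9 − j113)/(120.9 − j113)| = 0.694
|Γ|² = 0.482
P_refl = |Γ|²·P_inc = 105 mW, P_del = (1 − |Γ|²)·P_inc = 113 mW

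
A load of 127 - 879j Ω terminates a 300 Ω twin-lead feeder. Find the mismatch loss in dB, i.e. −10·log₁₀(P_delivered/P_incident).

Γ = (-173 − j879)/(427 − j879), |Γ| = 0.917
|Γ|² = 0.84, so P_del/P_inc = 1 − |Γ|² = 0.16
ML = −10·log₁₀(1 − |Γ|²)

mismatch loss ≈ 7.97 dB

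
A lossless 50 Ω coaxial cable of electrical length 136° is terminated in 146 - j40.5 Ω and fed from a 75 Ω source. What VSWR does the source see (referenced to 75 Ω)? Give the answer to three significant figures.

VSWR ≈ 3.19

tan(βl) = -0.966
Z_in = Z_0·(Z_L + jZ_0·tanβl)/(Z_0 + jZ_L·tanβl) = 35.3 + j49.1 Ω
Γ_s = (Z_in − Z_s)/(Z_in + Z_s) = (-39.7 + j49.1)/(110 + j49.1), |Γ_s| = 0.523
VSWR = (1 + |Γ_s|)/(1 − |Γ_s|)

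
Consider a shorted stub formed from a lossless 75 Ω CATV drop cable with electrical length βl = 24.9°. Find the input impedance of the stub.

tan(βl) = 0.464
For a shorted stub, Z_in = jZ_0·tan(βl)

Z_in ≈ +j34.8 Ω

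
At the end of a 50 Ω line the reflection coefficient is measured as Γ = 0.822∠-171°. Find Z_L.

Z_L ≈ 4.91 − j3.9 Ω

Z_L = Z_0·(1 + Γ)/(1 − Γ) = 50·(0.188 − j0.129)/(1.81 + j0.129)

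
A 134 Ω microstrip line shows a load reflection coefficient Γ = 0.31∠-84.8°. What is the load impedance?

Z_L = Z_0·(1 + Γ)/(1 − Γ) = 134·(1.03 − j0.309)/(0.972 + j0.309)

Z_L ≈ 116 − j79.6 Ω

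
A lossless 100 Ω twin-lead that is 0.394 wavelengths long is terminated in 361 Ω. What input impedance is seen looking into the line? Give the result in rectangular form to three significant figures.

βl = 2π × 0.394 = 142°
tan(βl) = tan(142°) = -0.786
Z_in = Z_0·(Z_L + jZ_0·tanβl)/(Z_0 + jZ_L·tanβl)
     = 100·(361 − j78.6)/(100 − j284)

Z_in ≈ 64.5 + j105 Ω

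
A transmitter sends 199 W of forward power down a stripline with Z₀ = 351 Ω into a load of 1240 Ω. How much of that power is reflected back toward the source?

P_reflected ≈ 62.1 W

Γ = (1240 − 351)/(1240 + 351) = 0.559
|Γ|² = 0.312
P_refl = |Γ|²·P_inc = 62.1 W, P_del = (1 − |Γ|²)·P_inc = 137 W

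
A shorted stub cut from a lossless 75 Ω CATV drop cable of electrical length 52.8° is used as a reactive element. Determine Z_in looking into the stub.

tan(βl) = 1.32
For a shorted stub, Z_in = jZ_0·tan(βl)

Z_in ≈ +j98.8 Ω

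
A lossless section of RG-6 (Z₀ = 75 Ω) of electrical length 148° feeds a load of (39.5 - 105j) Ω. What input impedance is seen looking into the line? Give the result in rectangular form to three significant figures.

Z_in ≈ 443 − j48.5 Ω

tan(βl) = tan(148°) = -0.625
Z_in = Z_0·(Z_L + jZ_0·tanβl)/(Z_0 + jZ_L·tanβl)
     = 75·(39.5 − j152)/(9.39 − j24.7)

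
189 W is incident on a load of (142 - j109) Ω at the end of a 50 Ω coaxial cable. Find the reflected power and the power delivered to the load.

|Γ| = |(92 − j109)/(192 − j109)| = 0.646
|Γ|² = 0.417
P_refl = |Γ|²·P_inc = 78.9 W, P_del = (1 − |Γ|²)·P_inc = 110 W

P_reflected ≈ 78.9 W; P_delivered ≈ 110 W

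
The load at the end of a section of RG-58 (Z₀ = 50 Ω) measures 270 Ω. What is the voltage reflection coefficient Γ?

Γ = 0.688

Γ = (Z_L − Z_0)/(Z_L + Z_0) = (270 − 50)/(270 + 50) = 220/320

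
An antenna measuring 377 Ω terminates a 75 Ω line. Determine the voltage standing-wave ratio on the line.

For a purely resistive load, VSWR = R_L/Z_0 or Z_0/R_L (whichever > 1) = 377/75

VSWR ≈ 5.03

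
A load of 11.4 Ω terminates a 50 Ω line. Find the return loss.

RL ≈ 4.03 dB

Γ = (11.4 − 50)/(11.4 + 50) = -0.629
RL = −20·log₁₀|Γ| = −20·log₁₀(0.629)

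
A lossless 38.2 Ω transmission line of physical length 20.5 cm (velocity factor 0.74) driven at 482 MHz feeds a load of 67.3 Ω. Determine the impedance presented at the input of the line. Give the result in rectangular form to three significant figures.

Z_in ≈ 54.2 + j20.6 Ω

λ = v/f = 0.74·c / 482 MHz = 0.461 m
βl = 2π·l/λ = 2π × 0.445 = 160°
tan(βl) = tan(160°) = -0.359
Z_in = Z_0·(Z_L + jZ_0·tanβl)/(Z_0 + jZ_L·tanβl)
     = 38.2·(67.3 − j13.7)/(38.2 − j24.2)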